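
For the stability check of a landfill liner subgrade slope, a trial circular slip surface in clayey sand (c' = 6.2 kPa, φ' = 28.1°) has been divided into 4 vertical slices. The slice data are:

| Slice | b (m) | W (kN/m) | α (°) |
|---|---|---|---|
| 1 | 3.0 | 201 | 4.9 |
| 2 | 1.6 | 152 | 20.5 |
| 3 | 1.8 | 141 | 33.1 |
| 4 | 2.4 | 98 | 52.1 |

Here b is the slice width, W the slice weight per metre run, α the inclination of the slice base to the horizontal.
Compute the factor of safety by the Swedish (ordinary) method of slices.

FS = 1.54

Ordinary method of slices: FS = Σ[c'·Δl_i + (W_i cosα_i)·tanφ'] / Σ W_i sinα_i, with Δl_i = b_i / cosα_i.
Slice 1: Δl = 3.0/cos4.9° = 3.011 m; N'_1 = 201·cos4.9° = 200.3; c'Δl = 18.67; W sinα = 17.2
Slice 2: Δl = 1.6/cos20.5° = 1.708 m; N'_2 = 152·cos20.5° = 142.4; c'Δl = 10.59; W sinα = 53.2
Slice 3: Δl = 1.8/cos33.1° = 2.149 m; N'_3 = 141·cos33.1° = 118.1; c'Δl = 13.32; W sinα = 77.0
Slice 4: Δl = 2.4/cos52.1° = 3.907 m; N'_4 = 98·cos52.1° = 60.2; c'Δl = 24.22; W sinα = 77.3
Σc'Δl = 66.8 kN/m; ΣN' = 521.0 kN/m; ΣW sinα = 224.7 kN/m
Resisting = 66.8 + 521.0·tan28.1° = 66.8 + 278.2 = 345.0 kN/m
FS = 345.0 / 224.7 = 1.535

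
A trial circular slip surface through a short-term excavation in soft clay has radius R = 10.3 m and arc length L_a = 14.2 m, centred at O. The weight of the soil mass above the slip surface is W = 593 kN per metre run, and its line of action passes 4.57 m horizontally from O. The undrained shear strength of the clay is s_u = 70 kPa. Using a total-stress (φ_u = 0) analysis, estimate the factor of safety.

FS = 3.78

Taking moments about the centre O, the resisting moment is provided by the undrained shear strength acting along the arc:
M_R = s_u·L_a·R = 70·14.20·10.3 = 10238.2 kN·m/m
M_D = W·d = 593·4.57 = 2710.0 kN·m/m
FS = M_R / M_D = 10238.2 / 2710.0 = 3.778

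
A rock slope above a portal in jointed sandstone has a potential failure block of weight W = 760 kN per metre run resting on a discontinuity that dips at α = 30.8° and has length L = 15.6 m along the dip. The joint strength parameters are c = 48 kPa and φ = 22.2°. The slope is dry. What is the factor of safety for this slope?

Resolving the block weight along and normal to the plane and applying the Mohr–Coulomb strength on the joint:
N' = W cosα = 760·cos30.8° = 652.8 kN/m
Driving force T = W sinα = 760·sin30.8° = 389.2 kN/m
Resisting force R = c·L + N'·tanφ = 48·15.6 + 652.8·tan22.2° = 748.8 + 266.4 = 1015.2 kN/m
FS = R / T = 1015.2 / 389.2 = 2.609

FS = 2.61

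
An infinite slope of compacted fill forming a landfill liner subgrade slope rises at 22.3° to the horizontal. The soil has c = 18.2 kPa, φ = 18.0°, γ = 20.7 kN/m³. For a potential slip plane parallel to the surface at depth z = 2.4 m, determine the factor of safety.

FS = 1.84

For an infinite slope with a slip plane parallel to the surface (no pore pressure): FS = [c + γz cos²β tanφ] / [γz sinβ cosβ].
γz = 20.7·2.4 = 49.68 kN/m²
Numerator = 18.2 + 49.68·cos²22.3°·tan18.0° = 18.2 + 49.68·0.8560·0.3249 = 32.018 kPa
Denominator = 49.68·sin22.3°·cos22.3° = 49.68·0.3795·0.9252 = 17.441 kPa
FS = 32.018 / 17.441 = 1.836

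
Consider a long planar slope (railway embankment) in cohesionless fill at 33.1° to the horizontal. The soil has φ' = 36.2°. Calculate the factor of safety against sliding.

FS = 1.12

For a dry cohesionless infinite slope the factor of safety is FS = tanφ' / tanβ.
FS = tan36.2° / tan33.1° = 0.7319 / 0.6519 = 1.123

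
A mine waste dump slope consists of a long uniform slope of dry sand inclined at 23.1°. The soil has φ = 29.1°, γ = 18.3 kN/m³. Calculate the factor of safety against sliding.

For a dry cohesionless infinite slope the factor of safety is FS = tanφ / tanβ.
FS = tan29.1° / tan23.1° = 0.5566 / 0.4265 = 1.305

FS = 1.30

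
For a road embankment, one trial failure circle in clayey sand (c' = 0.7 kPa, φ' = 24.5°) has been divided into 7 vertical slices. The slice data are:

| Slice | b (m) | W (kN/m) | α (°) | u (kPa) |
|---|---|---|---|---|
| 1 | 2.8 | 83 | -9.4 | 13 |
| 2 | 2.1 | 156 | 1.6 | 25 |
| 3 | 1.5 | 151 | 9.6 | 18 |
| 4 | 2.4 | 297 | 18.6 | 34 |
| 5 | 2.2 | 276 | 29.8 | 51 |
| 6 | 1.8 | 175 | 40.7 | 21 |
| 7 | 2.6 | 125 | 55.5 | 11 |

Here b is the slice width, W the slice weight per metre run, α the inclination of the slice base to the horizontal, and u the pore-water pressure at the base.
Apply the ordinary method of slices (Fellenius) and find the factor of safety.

Ordinary method of slices: FS = Σ[c'·Δl_i + (W_i cosα_i − u_i·Δl_i)·tanφ'] / Σ W_i sinα_i, with Δl_i = b_i / cosα_i.
Slice 1: Δl = 2.8/cos(-9.4°) = 2.838 m; N'_1 = 83·cos(-9.4°) − 13·2.838 = 45.0; c'Δl = 1.99; W sinα = -13.6
Slice 2: Δl = 2.1/cos1.6° = 2.101 m; N'_2 = 156·cos1.6° − 25·2.101 = 103.4; c'Δl = 1.47; W sinα = 4.4
Slice 3: Δl = 1.5/cos9.6° = 1.521 m; N'_3 = 151·cos9.6° − 18·1.521 = 121.5; c'Δl = 1.06; W sinα = 25.2
Slice 4: Δl = 2.4/cos18.6° = 2.532 m; N'_4 = 297·cos18.6° − 34·2.532 = 195.4; c'Δl = 1.77; W sinα = 94.7
Slice 5: Δl = 2.2/cos29.8° = 2.535 m; N'_5 = 276·cos29.8° − 51·2.535 = 110.2; c'Δl = 1.77; W sinα = 137.2
Slice 6: Δl = 1.8/cos40.7° = 2.374 m; N'_6 = 175·cos40.7° − 21·2.374 = 82.8; c'Δl = 1.66; W sinα = 114.1
Slice 7: Δl = 2.6/cos55.5° = 4.590 m; N'_7 = 125·cos55.5° − 11·4.590 = 20.3; c'Δl = 3.21; W sinα = 103.0
Σc'Δl = 12.9 kN/m; ΣN' = 678.6 kN/m; ΣW sinα = 465.0 kN/m
Resisting = 12.9 + 678.6·tan24.5° = 12.9 + 309.3 = 322.2 kN/m
FS = 322.2 / 465.0 = 0.693

FS = 0.69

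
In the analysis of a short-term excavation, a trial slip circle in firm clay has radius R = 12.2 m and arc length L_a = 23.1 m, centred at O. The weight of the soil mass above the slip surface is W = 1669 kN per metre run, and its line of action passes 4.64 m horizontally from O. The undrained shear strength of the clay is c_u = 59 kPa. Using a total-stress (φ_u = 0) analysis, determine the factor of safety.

FS = 2.15

Taking moments about the centre O, the resisting moment is provided by the undrained shear strength acting along the arc:
M_R = c_u·L_a·R = 59·23.10·12.2 = 16627.4 kN·m/m
M_D = W·d = 1669·4.64 = 7744.2 kN·m/m
FS = M_R / M_D = 16627.4 / 7744.2 = 2.147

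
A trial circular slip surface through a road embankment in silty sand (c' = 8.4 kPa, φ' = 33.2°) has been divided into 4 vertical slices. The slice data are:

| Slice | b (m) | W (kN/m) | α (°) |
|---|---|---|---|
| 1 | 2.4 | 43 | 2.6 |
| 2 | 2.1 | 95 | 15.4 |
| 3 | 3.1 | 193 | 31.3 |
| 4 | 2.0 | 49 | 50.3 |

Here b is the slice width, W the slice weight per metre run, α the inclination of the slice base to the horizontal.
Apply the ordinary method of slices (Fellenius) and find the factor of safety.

Ordinary method of slices: FS = Σ[c'·Δl_i + (W_i cosα_i)·tanφ'] / Σ W_i sinα_i, with Δl_i = b_i / cosα_i.
Slice 1: Δl = 2.4/cos2.6° = 2.402 m; N'_1 = 43·cos2.6° = 43.0; c'Δl = 20.18; W sinα = 2.0
Slice 2: Δl = 2.1/cos15.4° = 2.178 m; N'_2 = 95·cos15.4° = 91.6; c'Δl = 18.30; W sinα = 25.2
Slice 3: Δl = 3.1/cos31.3° = 3.628 m; N'_3 = 193·cos31.3° = 164.9; c'Δl = 30.48; W sinα = 100.3
Slice 4: Δl = 2.0/cos50.3° = 3.131 m; N'_4 = 49·cos50.3° = 31.3; c'Δl = 26.30; W sinα = 37.7
Σc'Δl = 95.3 kN/m; ΣN' = 330.8 kN/m; ΣW sinα = 165.1 kN/m
Resisting = 95.3 + 330.8·tan33.2° = 95.3 + 216.4 = 311.7 kN/m
FS = 311.7 / 165.1 = 1.887

FS = 1.89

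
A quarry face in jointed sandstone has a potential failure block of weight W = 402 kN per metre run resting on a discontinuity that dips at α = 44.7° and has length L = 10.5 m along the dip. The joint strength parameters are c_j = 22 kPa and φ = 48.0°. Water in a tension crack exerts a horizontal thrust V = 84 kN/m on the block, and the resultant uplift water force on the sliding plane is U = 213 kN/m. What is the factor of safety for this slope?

Resolving the block weight along and normal to the plane and applying the Mohr–Coulomb strength on the joint:
N' = W cosα − U − V sinα = 402·cos44.7° − 213 − 84·sin44.7° = 13.7 kN/m
Driving force T = W sinα + V cosα = 402·sin44.7° + 84·cos44.7° = 342.5 kN/m
Resisting force R = c_j·L + N'·tanφ = 22·10.5 + 13.7·tan48.0° = 231.0 + 15.2 = 246.2 kN/m
FS = R / T = 246.2 / 342.5 = 0.719

FS = 0.72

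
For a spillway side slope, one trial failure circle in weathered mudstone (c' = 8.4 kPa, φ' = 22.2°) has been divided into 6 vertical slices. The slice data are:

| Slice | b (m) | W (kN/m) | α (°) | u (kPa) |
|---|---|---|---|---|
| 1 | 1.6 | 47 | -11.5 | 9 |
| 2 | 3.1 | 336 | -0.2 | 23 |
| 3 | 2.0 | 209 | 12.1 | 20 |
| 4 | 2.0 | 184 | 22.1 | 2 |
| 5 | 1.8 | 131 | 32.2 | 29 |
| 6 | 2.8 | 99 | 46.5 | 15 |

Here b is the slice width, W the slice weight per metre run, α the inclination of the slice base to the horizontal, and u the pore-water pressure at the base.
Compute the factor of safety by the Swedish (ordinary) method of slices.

Ordinary method of slices: FS = Σ[c'·Δl_i + (W_i cosα_i − u_i·Δl_i)·tanφ'] / Σ W_i sinα_i, with Δl_i = b_i / cosα_i.
Slice 1: Δl = 1.6/cos(-11.5°) = 1.633 m; N'_1 = 47·cos(-11.5°) − 9·1.633 = 31.4; c'Δl = 13.72; W sinα = -9.4
Slice 2: Δl = 3.1/cos(-0.2°) = 3.100 m; N'_2 = 336·cos(-0.2°) − 23·3.100 = 264.7; c'Δl = 26.04; W sinα = -1.2
Slice 3: Δl = 2.0/cos12.1° = 2.045 m; N'_3 = 209·cos12.1° − 20·2.045 = 163.4; c'Δl = 17.18; W sinα = 43.8
Slice 4: Δl = 2.0/cos22.1° = 2.159 m; N'_4 = 184·cos22.1° − 2·2.159 = 166.2; c'Δl = 18.13; W sinα = 69.2
Slice 5: Δl = 1.8/cos32.2° = 2.127 m; N'_5 = 131·cos32.2° − 29·2.127 = 49.2; c'Δl = 17.87; W sinα = 69.8
Slice 6: Δl = 2.8/cos46.5° = 4.068 m; N'_6 = 99·cos46.5° − 15·4.068 = 7.1; c'Δl = 34.17; W sinα = 71.8
Σc'Δl = 127.1 kN/m; ΣN' = 682.0 kN/m; ΣW sinα = 244.1 kN/m
Resisting = 127.1 + 682.0·tan22.2° = 127.1 + 278.3 = 405.4 kN/m
FS = 405.4 / 244.1 = 1.661

FS = 1.66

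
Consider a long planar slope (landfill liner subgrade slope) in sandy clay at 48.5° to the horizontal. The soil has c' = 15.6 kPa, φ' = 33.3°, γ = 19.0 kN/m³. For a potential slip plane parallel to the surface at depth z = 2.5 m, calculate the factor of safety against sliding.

For an infinite slope with a slip plane parallel to the surface (no pore pressure): FS = [c' + γz cos²β tanφ'] / [γz sinβ cosβ].
γz = 19.0·2.5 = 47.50 kN/m²
Numerator = 15.6 + 47.50·cos²48.5°·tan33.3° = 15.6 + 47.50·0.4391·0.6569 = 29.300 kPa
Denominator = 47.50·sin48.5°·cos48.5° = 47.50·0.7490·0.6626 = 23.573 kPa
FS = 29.300 / 23.573 = 1.243

FS = 1.24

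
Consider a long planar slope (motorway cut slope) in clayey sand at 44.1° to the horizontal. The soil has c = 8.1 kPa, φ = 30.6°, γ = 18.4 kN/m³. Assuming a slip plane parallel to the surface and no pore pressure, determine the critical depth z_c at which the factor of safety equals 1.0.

z_c = 2.26 m

Setting FS = 1.00 in FS = [c + γz cos²β tanφ] / [γz sinβ cosβ] and solving for z:
z = c / [γ cosβ (FS·sinβ − cosβ·tanφ)]
  = 8.1 / [18.4·cos44.1°·(1.00·sin44.1° − cos44.1°·tan30.6°)]
  = 8.1 / [18.4·0.7181·(1.00·0.6959 − 0.7181·0.5914)]
  = 8.1 / 3.5837 = 2.260 m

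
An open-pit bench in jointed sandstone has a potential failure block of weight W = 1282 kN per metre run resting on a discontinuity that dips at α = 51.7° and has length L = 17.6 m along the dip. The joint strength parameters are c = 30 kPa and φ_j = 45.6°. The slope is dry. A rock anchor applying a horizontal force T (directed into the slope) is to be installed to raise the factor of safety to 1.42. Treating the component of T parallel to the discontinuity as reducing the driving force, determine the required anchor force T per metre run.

T = 53 kN/m

Resolving forces along and normal to the sliding plane, with the horizontal anchor force T adding T·sinα to the effective normal force and T·cosα acting up the plane against the driving force:
FS = [cL + (W cosα + T sinα) tanφ_j] / [W sinα − T cosα]
Without the anchor: N' = 794.6 kN/m, driving T_d = 1006.1 kN/m, resisting R = 30·17.6 + 794.6·tan45.6° = 1339.4 kN/m, FS = 1.33.
Setting FS = 1.42 and solving for T:
1.42·(1006.1 − T cos51.7°) = 1339.4 + T sin51.7°·tan45.6°
T·(sin51.7°·tan45.6° + 1.42·cos51.7°) = 1.42·1006.1 − 1339.4
T·(0.7848·1.0212 + 1.42·0.6198) = 1428.6 − 1339.4 = 89.3
T·1.6815 = 89.3
T = 53.1 kN/m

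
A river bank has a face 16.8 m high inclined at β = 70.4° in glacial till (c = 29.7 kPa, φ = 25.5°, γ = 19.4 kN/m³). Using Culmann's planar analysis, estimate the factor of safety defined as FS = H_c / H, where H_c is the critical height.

FS = 1.06

H_c = (4c/γ) · sinβ cosφ / [1 − cos(β − φ)]
    = (4·29.7/19.4) · sin70.4°·cos25.5° / [1 − cos44.9°]
    = 6.124 · 0.8503 / 0.2917 = 17.85 m
FS = H_c / H = 17.85 / 16.8 = 1.063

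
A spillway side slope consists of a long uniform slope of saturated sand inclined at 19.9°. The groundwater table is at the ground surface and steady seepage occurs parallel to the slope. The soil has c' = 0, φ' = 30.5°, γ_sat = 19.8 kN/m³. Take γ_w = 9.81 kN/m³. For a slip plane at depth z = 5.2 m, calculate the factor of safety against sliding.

With seepage parallel to the slope and the water table at the surface, the effective normal stress on the slip plane uses the buoyant unit weight γ' = γ_sat − γ_w while the driving shear stress uses γ_sat:
FS = [c' + γ' z cos²β tanφ'] / [γ_sat z sinβ cosβ]
(For c' = 0 this reduces to FS = (γ'/γ_sat)·tanφ'/tanβ.)
γ' = 19.8 − 9.81 = 9.99 kN/m³
Numerator = 0.0 + 9.99·5.2·cos²19.9°·tan30.5° = 0.0 + 9.99·5.2·0.8841·0.5890 = 27.054 kPa
Denominator = 19.8·5.2·sin19.9°·cos19.9° = 19.8·5.2·0.3404·0.9403 = 32.953 kPa
FS = 27.054 / 32.953 = 0.821

FS = 0.82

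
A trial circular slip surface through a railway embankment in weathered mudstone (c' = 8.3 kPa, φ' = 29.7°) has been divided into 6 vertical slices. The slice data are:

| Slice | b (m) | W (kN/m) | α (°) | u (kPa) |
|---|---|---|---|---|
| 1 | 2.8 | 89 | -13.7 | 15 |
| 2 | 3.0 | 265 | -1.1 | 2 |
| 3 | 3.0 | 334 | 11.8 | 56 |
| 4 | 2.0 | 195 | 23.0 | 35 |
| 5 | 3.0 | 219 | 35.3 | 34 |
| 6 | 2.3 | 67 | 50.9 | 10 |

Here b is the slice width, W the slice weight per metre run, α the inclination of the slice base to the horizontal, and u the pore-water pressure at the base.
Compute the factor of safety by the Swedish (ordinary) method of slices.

Ordinary method of slices: FS = Σ[c'·Δl_i + (W_i cosα_i − u_i·Δl_i)·tanφ'] / Σ W_i sinα_i, with Δl_i = b_i / cosα_i.
Slice 1: Δl = 2.8/cos(-13.7°) = 2.882 m; N'_1 = 89·cos(-13.7°) − 15·2.882 = 43.2; c'Δl = 23.92; W sinα = -21.1
Slice 2: Δl = 3.0/cos(-1.1°) = 3.001 m; N'_2 = 265·cos(-1.1°) − 2·3.001 = 259.0; c'Δl = 24.90; W sinα = -5.1
Slice 3: Δl = 3.0/cos11.8° = 3.065 m; N'_3 = 334·cos11.8° − 56·3.065 = 155.3; c'Δl = 25.44; W sinα = 68.3
Slice 4: Δl = 2.0/cos23.0° = 2.173 m; N'_4 = 195·cos23.0° − 35·2.173 = 103.5; c'Δl = 18.03; W sinα = 76.2
Slice 5: Δl = 3.0/cos35.3° = 3.676 m; N'_5 = 219·cos35.3° − 34·3.676 = 53.8; c'Δl = 30.51; W sinα = 126.6
Slice 6: Δl = 2.3/cos50.9° = 3.647 m; N'_6 = 67·cos50.9° − 10·3.647 = 5.8; c'Δl = 30.27; W sinα = 52.0
Σc'Δl = 153.1 kN/m; ΣN' = 620.5 kN/m; ΣW sinα = 296.9 kN/m
Resisting = 153.1 + 620.5·tan29.7° = 153.1 + 353.9 = 507.0 kN/m
FS = 507.0 / 296.9 = 1.708

FS = 1.71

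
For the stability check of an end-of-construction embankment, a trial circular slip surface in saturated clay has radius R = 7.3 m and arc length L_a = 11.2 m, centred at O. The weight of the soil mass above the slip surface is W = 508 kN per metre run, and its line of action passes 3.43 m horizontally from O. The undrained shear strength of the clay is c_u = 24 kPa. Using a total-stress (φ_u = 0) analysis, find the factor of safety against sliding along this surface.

Taking moments about the centre O, the resisting moment is provided by the undrained shear strength acting along the arc:
M_R = c_u·L_a·R = 24·11.20·7.3 = 1962.2 kN·m/m
M_D = W·d = 508·3.43 = 1742.4 kN·m/m
FS = M_R / M_D = 1962.2 / 1742.4 = 1.126

FS = 1.13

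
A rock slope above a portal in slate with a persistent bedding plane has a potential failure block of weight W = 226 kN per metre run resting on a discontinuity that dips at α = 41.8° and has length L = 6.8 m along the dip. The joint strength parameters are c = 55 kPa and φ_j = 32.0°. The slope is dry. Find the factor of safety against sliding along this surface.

Resolving the block weight along and normal to the plane and applying the Mohr–Coulomb strength on the joint:
N' = W cosα = 226·cos41.8° = 168.5 kN/m
Driving force T = W sinα = 226·sin41.8° = 150.6 kN/m
Resisting force R = c·L + N'·tanφ_j = 55·6.8 + 168.5·tan32.0° = 374.0 + 105.3 = 479.3 kN/m
FS = R / T = 479.3 / 150.6 = 3.182

FS = 3.18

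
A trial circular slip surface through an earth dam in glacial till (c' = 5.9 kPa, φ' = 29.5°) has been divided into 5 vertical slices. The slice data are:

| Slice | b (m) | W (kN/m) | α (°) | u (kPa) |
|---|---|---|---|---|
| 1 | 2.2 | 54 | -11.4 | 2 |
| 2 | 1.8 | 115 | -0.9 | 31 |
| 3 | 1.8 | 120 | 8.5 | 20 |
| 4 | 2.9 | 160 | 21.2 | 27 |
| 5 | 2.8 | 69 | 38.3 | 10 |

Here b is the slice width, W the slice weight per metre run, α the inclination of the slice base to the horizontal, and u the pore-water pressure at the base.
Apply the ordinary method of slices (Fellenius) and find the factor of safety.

Ordinary method of slices: FS = Σ[c'·Δl_i + (W_i cosα_i − u_i·Δl_i)·tanφ'] / Σ W_i sinα_i, with Δl_i = b_i / cosα_i.
Slice 1: Δl = 2.2/cos(-11.4°) = 2.244 m; N'_1 = 54·cos(-11.4°) − 2·2.244 = 48.4; c'Δl = 13.24; W sinα = -10.7
Slice 2: Δl = 1.8/cos(-0.9°) = 1.800 m; N'_2 = 115·cos(-0.9°) − 31·1.800 = 59.2; c'Δl = 10.62; W sinα = -1.8
Slice 3: Δl = 1.8/cos8.5° = 1.820 m; N'_3 = 120·cos8.5° − 20·1.820 = 82.3; c'Δl = 10.74; W sinα = 17.7
Slice 4: Δl = 2.9/cos21.2° = 3.111 m; N'_4 = 160·cos21.2° − 27·3.111 = 65.2; c'Δl = 18.35; W sinα = 57.9
Slice 5: Δl = 2.8/cos38.3° = 3.568 m; N'_5 = 69·cos38.3° − 10·3.568 = 18.5; c'Δl = 21.05; W sinα = 42.8
Σc'Δl = 74.0 kN/m; ΣN' = 273.6 kN/m; ΣW sinα = 105.9 kN/m
Resisting = 74.0 + 273.6·tan29.5° = 74.0 + 154.8 = 228.8 kN/m
FS = 228.8 / 105.9 = 2.161

FS = 2.16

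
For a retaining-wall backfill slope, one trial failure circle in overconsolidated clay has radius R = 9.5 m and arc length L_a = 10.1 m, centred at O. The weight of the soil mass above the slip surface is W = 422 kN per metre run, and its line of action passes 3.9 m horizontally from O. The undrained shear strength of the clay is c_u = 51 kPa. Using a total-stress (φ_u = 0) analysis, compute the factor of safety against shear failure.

FS = 2.97

Taking moments about the centre O, the resisting moment is provided by the undrained shear strength acting along the arc:
M_R = c_u·L_a·R = 51·10.10·9.5 = 4893.4 kN·m/m
M_D = W·d = 422·3.9 = 1645.8 kN·m/m
FS = M_R / M_D = 4893.4 / 1645.8 = 2.973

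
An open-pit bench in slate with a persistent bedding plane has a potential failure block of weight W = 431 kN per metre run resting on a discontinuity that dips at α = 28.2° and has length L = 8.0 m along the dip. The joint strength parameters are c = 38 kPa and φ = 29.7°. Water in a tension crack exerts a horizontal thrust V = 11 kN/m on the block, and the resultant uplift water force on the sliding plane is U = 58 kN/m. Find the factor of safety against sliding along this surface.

FS = 2.27

Resolving the block weight along and normal to the plane and applying the Mohr–Coulomb strength on the joint:
N' = W cosα − U − V sinα = 431·cos28.2° − 58 − 11·sin28.2° = 316.6 kN/m
Driving force T = W sinα + V cosα = 431·sin28.2° + 11·cos28.2° = 213.4 kN/m
Resisting force R = c·L + N'·tanφ = 38·8.0 + 316.6·tan29.7° = 304.0 + 180.6 = 484.6 kN/m
FS = R / T = 484.6 / 213.4 = 2.271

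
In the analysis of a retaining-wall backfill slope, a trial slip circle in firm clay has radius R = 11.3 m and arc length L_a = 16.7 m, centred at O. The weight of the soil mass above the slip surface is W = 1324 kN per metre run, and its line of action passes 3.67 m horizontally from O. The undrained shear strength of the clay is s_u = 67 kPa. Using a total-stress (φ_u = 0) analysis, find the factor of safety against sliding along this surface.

FS = 2.60

Taking moments about the centre O, the resisting moment is provided by the undrained shear strength acting along the arc:
M_R = s_u·L_a·R = 67·16.70·11.3 = 12643.6 kN·m/m
M_D = W·d = 1324·3.67 = 4859.1 kN·m/m
FS = M_R / M_D = 12643.6 / 4859.1 = 2.602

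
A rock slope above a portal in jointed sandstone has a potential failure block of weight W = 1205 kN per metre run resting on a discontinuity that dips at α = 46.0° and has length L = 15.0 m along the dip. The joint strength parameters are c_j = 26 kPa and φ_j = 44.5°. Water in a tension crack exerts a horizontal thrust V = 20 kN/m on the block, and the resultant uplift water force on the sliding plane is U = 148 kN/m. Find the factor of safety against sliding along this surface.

Resolving the block weight along and normal to the plane and applying the Mohr–Coulomb strength on the joint:
N' = W cosα − U − V sinα = 1205·cos46.0° − 148 − 20·sin46.0° = 674.7 kN/m
Driving force T = W sinα + V cosα = 1205·sin46.0° + 20·cos46.0° = 880.7 kN/m
Resisting force R = c_j·L + N'·tanφ_j = 26·15.0 + 674.7·tan44.5° = 390.0 + 663.0 = 1053.0 kN/m
FS = R / T = 1053.0 / 880.7 = 1.196

FS = 1.20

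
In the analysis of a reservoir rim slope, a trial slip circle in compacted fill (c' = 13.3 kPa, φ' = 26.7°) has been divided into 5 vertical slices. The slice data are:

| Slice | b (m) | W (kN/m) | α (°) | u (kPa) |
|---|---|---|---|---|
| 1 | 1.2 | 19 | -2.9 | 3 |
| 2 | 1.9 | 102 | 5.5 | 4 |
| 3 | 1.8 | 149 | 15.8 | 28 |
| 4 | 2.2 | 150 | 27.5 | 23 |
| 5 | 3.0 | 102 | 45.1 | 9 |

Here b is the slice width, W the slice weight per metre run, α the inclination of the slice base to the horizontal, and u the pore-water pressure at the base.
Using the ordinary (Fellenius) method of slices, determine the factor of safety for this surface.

FS = 1.63

Ordinary method of slices: FS = Σ[c'·Δl_i + (W_i cosα_i − u_i·Δl_i)·tanφ'] / Σ W_i sinα_i, with Δl_i = b_i / cosα_i.
Slice 1: Δl = 1.2/cos(-2.9°) = 1.202 m; N'_1 = 19·cos(-2.9°) − 3·1.202 = 15.4; c'Δl = 15.98; W sinα = -1.0
Slice 2: Δl = 1.9/cos5.5° = 1.909 m; N'_2 = 102·cos5.5° − 4·1.909 = 93.9; c'Δl = 25.39; W sinα = 9.8
Slice 3: Δl = 1.8/cos15.8° = 1.871 m; N'_3 = 149·cos15.8° − 28·1.871 = 91.0; c'Δl = 24.88; W sinα = 40.6
Slice 4: Δl = 2.2/cos27.5° = 2.480 m; N'_4 = 150·cos27.5° − 23·2.480 = 76.0; c'Δl = 32.99; W sinα = 69.3
Slice 5: Δl = 3.0/cos45.1° = 4.250 m; N'_5 = 102·cos45.1° − 9·4.250 = 33.7; c'Δl = 56.53; W sinα = 72.3
Σc'Δl = 155.8 kN/m; ΣN' = 310.0 kN/m; ΣW sinα = 190.9 kN/m
Resisting = 155.8 + 310.0·tan26.7° = 155.8 + 155.9 = 311.7 kN/m
FS = 311.7 / 190.9 = 1.633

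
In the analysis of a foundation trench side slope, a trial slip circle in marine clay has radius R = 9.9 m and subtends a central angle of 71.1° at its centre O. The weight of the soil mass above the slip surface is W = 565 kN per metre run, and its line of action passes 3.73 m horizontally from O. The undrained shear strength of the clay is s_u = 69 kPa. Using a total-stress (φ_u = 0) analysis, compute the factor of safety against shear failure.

Taking moments about the centre O, the resisting moment is provided by the undrained shear strength acting along the arc:
Arc length L_a = R·θ = 9.9·(71.1°·π/180) = 9.9·1.2409 = 12.29 m
M_R = s_u·L_a·R = 69·12.29·9.9 = 8392.0 kN·m/m
M_D = W·d = 565·3.73 = 2107.4 kN·m/m
FS = M_R / M_D = 8392.0 / 2107.4 = 3.982

FS = 3.98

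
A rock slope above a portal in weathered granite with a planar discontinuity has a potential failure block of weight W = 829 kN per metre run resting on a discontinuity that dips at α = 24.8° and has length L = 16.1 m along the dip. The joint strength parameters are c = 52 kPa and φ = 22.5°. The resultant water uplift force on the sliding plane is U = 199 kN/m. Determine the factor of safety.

FS = 3.07

Resolving the block weight along and normal to the plane and applying the Mohr–Coulomb strength on the joint:
N' = W cosα − U = 829·cos24.8° − 199 = 553.5 kN/m
Driving force T = W sinα = 829·sin24.8° = 347.7 kN/m
Resisting force R = c·L + N'·tanφ = 52·16.1 + 553.5·tan22.5° = 837.2 + 229.3 = 1066.5 kN/m
FS = R / T = 1066.5 / 347.7 = 3.067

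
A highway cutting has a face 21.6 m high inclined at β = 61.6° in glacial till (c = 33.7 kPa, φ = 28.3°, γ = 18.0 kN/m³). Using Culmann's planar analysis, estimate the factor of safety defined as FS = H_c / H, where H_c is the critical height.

FS = 1.64

H_c = (4c/γ) · sinβ cosφ / [1 − cos(β − φ)]
    = (4·33.7/18.0) · sin61.6°·cos28.3° / [1 − cos33.3°]
    = 7.489 · 0.7745 / 0.1642 = 35.33 m
FS = H_c / H = 35.33 / 21.6 = 1.635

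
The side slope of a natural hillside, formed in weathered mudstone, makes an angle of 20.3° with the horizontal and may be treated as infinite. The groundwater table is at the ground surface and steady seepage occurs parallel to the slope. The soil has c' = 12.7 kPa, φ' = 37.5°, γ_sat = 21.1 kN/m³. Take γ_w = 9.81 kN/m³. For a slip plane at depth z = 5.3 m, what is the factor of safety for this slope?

With seepage parallel to the slope and the water table at the surface, the effective normal stress on the slip plane uses the buoyant unit weight γ' = γ_sat − γ_w while the driving shear stress uses γ_sat:
FS = [c' + γ' z cos²β tanφ'] / [γ_sat z sinβ cosβ]
γ' = 21.1 − 9.81 = 11.29 kN/m³
Numerator = 12.7 + 11.29·5.3·cos²20.3°·tan37.5° = 12.7 + 11.29·5.3·0.8796·0.7673 = 53.088 kPa
Denominator = 21.1·5.3·sin20.3°·cos20.3° = 21.1·5.3·0.3469·0.9379 = 36.388 kPa
FS = 53.088 / 36.388 = 1.459

FS = 1.46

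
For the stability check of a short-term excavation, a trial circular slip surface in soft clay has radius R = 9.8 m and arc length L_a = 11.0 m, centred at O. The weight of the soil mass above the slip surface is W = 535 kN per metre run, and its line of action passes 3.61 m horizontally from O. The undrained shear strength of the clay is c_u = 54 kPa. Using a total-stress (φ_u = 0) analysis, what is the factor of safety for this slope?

FS = 3.01

Taking moments about the centre O, the resisting moment is provided by the undrained shear strength acting along the arc:
M_R = c_u·L_a·R = 54·11.00·9.8 = 5821.2 kN·m/m
M_D = W·d = 535·3.61 = 1931.3 kN·m/m
FS = M_R / M_D = 5821.2 / 1931.3 = 3.014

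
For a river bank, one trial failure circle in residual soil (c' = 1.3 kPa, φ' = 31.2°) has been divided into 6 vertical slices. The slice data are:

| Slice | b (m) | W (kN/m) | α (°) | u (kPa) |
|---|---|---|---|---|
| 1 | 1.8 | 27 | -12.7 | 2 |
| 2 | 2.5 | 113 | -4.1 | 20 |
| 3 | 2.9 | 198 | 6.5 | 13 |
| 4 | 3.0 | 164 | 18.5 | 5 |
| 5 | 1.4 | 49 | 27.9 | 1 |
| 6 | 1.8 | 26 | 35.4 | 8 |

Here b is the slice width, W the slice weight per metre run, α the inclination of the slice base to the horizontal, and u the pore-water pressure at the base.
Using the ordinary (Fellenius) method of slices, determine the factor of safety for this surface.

FS = 2.83

Ordinary method of slices: FS = Σ[c'·Δl_i + (W_i cosα_i − u_i·Δl_i)·tanφ'] / Σ W_i sinα_i, with Δl_i = b_i / cosα_i.
Slice 1: Δl = 1.8/cos(-12.7°) = 1.845 m; N'_1 = 27·cos(-12.7°) − 2·1.845 = 22.6; c'Δl = 2.40; W sinα = -5.9
Slice 2: Δl = 2.5/cos(-4.1°) = 2.506 m; N'_2 = 113·cos(-4.1°) − 20·2.506 = 62.6; c'Δl = 3.26; W sinα = -8.1
Slice 3: Δl = 2.9/cos6.5° = 2.919 m; N'_3 = 198·cos6.5° − 13·2.919 = 158.8; c'Δl = 3.79; W sinα = 22.4
Slice 4: Δl = 3.0/cos18.5° = 3.163 m; N'_4 = 164·cos18.5° − 5·3.163 = 139.7; c'Δl = 4.11; W sinα = 52.0
Slice 5: Δl = 1.4/cos27.9° = 1.584 m; N'_5 = 49·cos27.9° − 1·1.584 = 41.7; c'Δl = 2.06; W sinα = 22.9
Slice 6: Δl = 1.8/cos35.4° = 2.208 m; N'_6 = 26·cos35.4° − 8·2.208 = 3.5; c'Δl = 2.87; W sinα = 15.1
Σc'Δl = 18.5 kN/m; ΣN' = 429.0 kN/m; ΣW sinα = 98.4 kN/m
Resisting = 18.5 + 429.0·tan31.2° = 18.5 + 259.8 = 278.3 kN/m
FS = 278.3 / 98.4 = 2.827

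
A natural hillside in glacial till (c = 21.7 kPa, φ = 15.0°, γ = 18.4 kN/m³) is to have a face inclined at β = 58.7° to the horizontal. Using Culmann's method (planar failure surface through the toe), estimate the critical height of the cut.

H_c = 14.05 m

Culmann's analysis gives the critical failure plane at α_cr = (β + φ)/2 = (58.7 + 15.0)/2 = 36.9°, and the critical height
H_c = (4c/γ) · sinβ cosφ / [1 − cos(β − φ)]
    = (4·21.7/18.4) · sin58.7°·cos15.0° / [1 − cos(43.7°)]
    = 4.717 · 0.8545·0.9659 / [1 − 0.7230]
    = 4.717 · 0.8253 / 0.2770
    = 14.05 m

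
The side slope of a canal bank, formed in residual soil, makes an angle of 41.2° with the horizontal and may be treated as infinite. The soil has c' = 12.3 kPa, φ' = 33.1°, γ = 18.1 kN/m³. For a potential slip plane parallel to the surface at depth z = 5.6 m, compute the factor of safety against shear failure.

For an infinite slope with a slip plane parallel to the surface (no pore pressure): FS = [c' + γz cos²β tanφ'] / [γz sinβ cosβ].
γz = 18.1·5.6 = 101.36 kN/m²
Numerator = 12.3 + 101.36·cos²41.2°·tan33.1° = 12.3 + 101.36·0.5661·0.6519 = 49.707 kPa
Denominator = 101.36·sin41.2°·cos41.2° = 101.36·0.6587·0.7524 = 50.235 kPa
FS = 49.707 / 50.235 = 0.990

FS = 0.99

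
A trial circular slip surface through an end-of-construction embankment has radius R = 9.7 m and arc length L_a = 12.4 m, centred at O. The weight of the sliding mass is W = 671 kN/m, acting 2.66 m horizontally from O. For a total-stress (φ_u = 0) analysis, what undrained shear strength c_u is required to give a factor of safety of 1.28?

c_u = 19.0 kPa

FS = c_u·L_a·R / (W·d), so c_u = FS·W·d / (L_a·R).
c_u = 1.28·671·2.66 / (12.40·9.7) = 2284.6 / 120.28 = 18.99 kPa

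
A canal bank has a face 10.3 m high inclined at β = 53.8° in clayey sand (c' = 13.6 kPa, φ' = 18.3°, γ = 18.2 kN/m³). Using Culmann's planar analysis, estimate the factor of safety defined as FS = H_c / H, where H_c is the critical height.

FS = 1.20

H_c = (4c'/γ) · sinβ cosφ' / [1 − cos(β − φ')]
    = (4·13.6/18.2) · sin53.8°·cos18.3° / [1 − cos35.5°]
    = 2.989 · 0.7661 / 0.1859 = 12.32 m
FS = H_c / H = 12.32 / 10.3 = 1.196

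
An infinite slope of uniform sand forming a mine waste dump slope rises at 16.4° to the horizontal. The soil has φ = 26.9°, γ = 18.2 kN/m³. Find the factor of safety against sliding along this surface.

For a dry cohesionless infinite slope the factor of safety is FS = tanφ / tanβ.
FS = tan26.9° / tan16.4° = 0.5073 / 0.2943 = 1.724

FS = 1.72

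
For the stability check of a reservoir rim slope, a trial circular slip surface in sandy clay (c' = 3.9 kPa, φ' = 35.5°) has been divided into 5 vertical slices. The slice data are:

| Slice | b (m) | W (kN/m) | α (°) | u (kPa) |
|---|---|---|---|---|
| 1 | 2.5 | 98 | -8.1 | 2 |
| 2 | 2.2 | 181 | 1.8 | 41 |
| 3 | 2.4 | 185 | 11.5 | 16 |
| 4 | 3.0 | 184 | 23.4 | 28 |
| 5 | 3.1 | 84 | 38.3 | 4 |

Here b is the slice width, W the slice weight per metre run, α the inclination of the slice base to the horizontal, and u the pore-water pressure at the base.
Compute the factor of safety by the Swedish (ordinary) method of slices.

FS = 2.46

Ordinary method of slices: FS = Σ[c'·Δl_i + (W_i cosα_i − u_i·Δl_i)·tanφ'] / Σ W_i sinα_i, with Δl_i = b_i / cosα_i.
Slice 1: Δl = 2.5/cos(-8.1°) = 2.525 m; N'_1 = 98·cos(-8.1°) − 2·2.525 = 92.0; c'Δl = 9.85; W sinα = -13.8
Slice 2: Δl = 2.2/cos1.8° = 2.201 m; N'_2 = 181·cos1.8° − 41·2.201 = 90.7; c'Δl = 8.58; W sinα = 5.7
Slice 3: Δl = 2.4/cos11.5° = 2.449 m; N'_3 = 185·cos11.5° − 16·2.449 = 142.1; c'Δl = 9.55; W sinα = 36.9
Slice 4: Δl = 3.0/cos23.4° = 3.269 m; N'_4 = 184·cos23.4° − 28·3.269 = 77.3; c'Δl = 12.75; W sinα = 73.1
Slice 5: Δl = 3.1/cos38.3° = 3.950 m; N'_5 = 84·cos38.3° − 4·3.950 = 50.1; c'Δl = 15.41; W sinα = 52.1
Σc'Δl = 56.1 kN/m; ΣN' = 452.2 kN/m; ΣW sinα = 153.9 kN/m
Resisting = 56.1 + 452.2·tan35.5° = 56.1 + 322.5 = 378.7 kN/m
FS = 378.7 / 153.9 = 2.461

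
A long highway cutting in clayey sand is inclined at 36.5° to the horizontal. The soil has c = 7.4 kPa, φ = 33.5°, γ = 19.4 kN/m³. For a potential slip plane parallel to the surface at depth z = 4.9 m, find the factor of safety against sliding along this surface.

For an infinite slope with a slip plane parallel to the surface (no pore pressure): FS = [c + γz cos²β tanφ] / [γz sinβ cosβ].
γz = 19.4·4.9 = 95.06 kN/m²
Numerator = 7.4 + 95.06·cos²36.5°·tan33.5° = 7.4 + 95.06·0.6462·0.6619 = 48.057 kPa
Denominator = 95.06·sin36.5°·cos36.5° = 95.06·0.5948·0.8039 = 45.453 kPa
FS = 48.057 / 45.453 = 1.057

FS = 1.06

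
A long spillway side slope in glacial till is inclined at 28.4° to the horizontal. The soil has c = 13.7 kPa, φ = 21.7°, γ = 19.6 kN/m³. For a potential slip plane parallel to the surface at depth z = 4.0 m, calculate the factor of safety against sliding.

FS = 1.15

For an infinite slope with a slip plane parallel to the surface (no pore pressure): FS = [c + γz cos²β tanφ] / [γz sinβ cosβ].
γz = 19.6·4.0 = 78.40 kN/m²
Numerator = 13.7 + 78.40·cos²28.4°·tan21.7° = 13.7 + 78.40·0.7738·0.3979 = 37.841 kPa
Denominator = 78.40·sin28.4°·cos28.4° = 78.40·0.4756·0.8796 = 32.801 kPa
FS = 37.841 / 32.801 = 1.154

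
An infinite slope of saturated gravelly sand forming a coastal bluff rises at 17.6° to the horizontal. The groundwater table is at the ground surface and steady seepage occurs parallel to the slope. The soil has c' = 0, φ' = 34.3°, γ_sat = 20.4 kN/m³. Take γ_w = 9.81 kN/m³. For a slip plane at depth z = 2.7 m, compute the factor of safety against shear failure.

FS = 1.12

With seepage parallel to the slope and the water table at the surface, the effective normal stress on the slip plane uses the buoyant unit weight γ' = γ_sat − γ_w while the driving shear stress uses γ_sat:
FS = [c' + γ' z cos²β tanφ'] / [γ_sat z sinβ cosβ]
(For c' = 0 this reduces to FS = (γ'/γ_sat)·tanφ'/tanβ.)
γ' = 20.4 − 9.81 = 10.59 kN/m³
Numerator = 0.0 + 10.59·2.7·cos²17.6°·tan34.3° = 0.0 + 10.59·2.7·0.9086·0.6822 = 17.722 kPa
Denominator = 20.4·2.7·sin17.6°·cos17.6° = 20.4·2.7·0.3024·0.9532 = 15.875 kPa
FS = 17.722 / 15.875 = 1.116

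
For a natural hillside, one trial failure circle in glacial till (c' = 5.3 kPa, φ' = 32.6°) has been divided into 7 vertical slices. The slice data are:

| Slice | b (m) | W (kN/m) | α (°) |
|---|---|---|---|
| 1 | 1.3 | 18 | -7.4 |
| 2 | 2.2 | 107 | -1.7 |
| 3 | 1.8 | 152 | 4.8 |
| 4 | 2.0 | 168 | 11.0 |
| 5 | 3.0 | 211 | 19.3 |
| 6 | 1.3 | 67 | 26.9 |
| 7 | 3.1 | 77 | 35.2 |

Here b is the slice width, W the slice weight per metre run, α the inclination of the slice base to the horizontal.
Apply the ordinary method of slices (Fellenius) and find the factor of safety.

Ordinary method of slices: FS = Σ[c'·Δl_i + (W_i cosα_i)·tanφ'] / Σ W_i sinα_i, with Δl_i = b_i / cosα_i.
Slice 1: Δl = 1.3/cos(-7.4°) = 1.311 m; N'_1 = 18·cos(-7.4°) = 17.9; c'Δl = 6.95; W sinα = -2.3
Slice 2: Δl = 2.2/cos(-1.7°) = 2.201 m; N'_2 = 107·cos(-1.7°) = 107.0; c'Δl = 11.67; W sinα = -3.2
Slice 3: Δl = 1.8/cos4.8° = 1.806 m; N'_3 = 152·cos4.8° = 151.5; c'Δl = 9.57; W sinα = 12.7
Slice 4: Δl = 2.0/cos11.0° = 2.037 m; N'_4 = 168·cos11.0° = 164.9; c'Δl = 10.80; W sinα = 32.1
Slice 5: Δl = 3.0/cos19.3° = 3.179 m; N'_5 = 211·cos19.3° = 199.1; c'Δl = 16.85; W sinα = 69.7
Slice 6: Δl = 1.3/cos26.9° = 1.458 m; N'_6 = 67·cos26.9° = 59.8; c'Δl = 7.73; W sinα = 30.3
Slice 7: Δl = 3.1/cos35.2° = 3.794 m; N'_7 = 77·cos35.2° = 62.9; c'Δl = 20.11; W sinα = 44.4
Σc'Δl = 83.7 kN/m; ΣN' = 763.0 kN/m; ΣW sinα = 183.7 kN/m
Resisting = 83.7 + 763.0·tan32.6° = 83.7 + 488.0 = 571.6 kN/m
FS = 571.6 / 183.7 = 3.111

FS = 3.11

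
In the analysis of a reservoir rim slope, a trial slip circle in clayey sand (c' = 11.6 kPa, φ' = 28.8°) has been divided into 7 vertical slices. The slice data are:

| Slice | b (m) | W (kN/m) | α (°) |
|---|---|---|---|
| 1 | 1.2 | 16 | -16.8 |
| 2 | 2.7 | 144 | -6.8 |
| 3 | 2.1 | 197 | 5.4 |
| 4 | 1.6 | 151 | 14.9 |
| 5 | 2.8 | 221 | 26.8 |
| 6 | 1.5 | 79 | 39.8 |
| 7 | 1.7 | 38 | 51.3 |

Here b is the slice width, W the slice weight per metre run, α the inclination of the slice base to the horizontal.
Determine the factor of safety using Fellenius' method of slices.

Ordinary method of slices: FS = Σ[c'·Δl_i + (W_i cosα_i)·tanφ'] / Σ W_i sinα_i, with Δl_i = b_i / cosα_i.
Slice 1: Δl = 1.2/cos(-16.8°) = 1.254 m; N'_1 = 16·cos(-16.8°) = 15.3; c'Δl = 14.54; W sinα = -4.6
Slice 2: Δl = 2.7/cos(-6.8°) = 2.719 m; N'_2 = 144·cos(-6.8°) = 143.0; c'Δl = 31.54; W sinα = -17.1
Slice 3: Δl = 2.1/cos5.4° = 2.109 m; N'_3 = 197·cos5.4° = 196.1; c'Δl = 24.47; W sinα = 18.5
Slice 4: Δl = 1.6/cos14.9° = 1.656 m; N'_4 = 151·cos14.9° = 145.9; c'Δl = 19.21; W sinα = 38.8
Slice 5: Δl = 2.8/cos26.8° = 3.137 m; N'_5 = 221·cos26.8° = 197.3; c'Δl = 36.39; W sinα = 99.6
Slice 6: Δl = 1.5/cos39.8° = 1.952 m; N'_6 = 79·cos39.8° = 60.7; c'Δl = 22.65; W sinα = 50.6
Slice 7: Δl = 1.7/cos51.3° = 2.719 m; N'_7 = 38·cos51.3° = 23.8; c'Δl = 31.54; W sinα = 29.7
Σc'Δl = 180.3 kN/m; ΣN' = 782.1 kN/m; ΣW sinα = 215.6 kN/m
Resisting = 180.3 + 782.1·tan28.8° = 180.3 + 429.9 = 610.3 kN/m
FS = 610.3 / 215.6 = 2.831

FS = 2.83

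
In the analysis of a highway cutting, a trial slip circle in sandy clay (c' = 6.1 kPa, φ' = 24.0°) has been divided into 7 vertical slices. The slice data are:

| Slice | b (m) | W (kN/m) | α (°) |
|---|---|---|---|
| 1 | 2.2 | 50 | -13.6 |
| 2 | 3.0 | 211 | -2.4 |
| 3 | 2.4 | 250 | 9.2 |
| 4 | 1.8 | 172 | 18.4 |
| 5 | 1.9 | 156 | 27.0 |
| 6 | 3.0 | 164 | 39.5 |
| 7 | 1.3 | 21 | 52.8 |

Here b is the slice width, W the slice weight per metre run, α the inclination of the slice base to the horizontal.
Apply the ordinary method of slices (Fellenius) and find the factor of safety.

Ordinary method of slices: FS = Σ[c'·Δl_i + (W_i cosα_i)·tanφ'] / Σ W_i sinα_i, with Δl_i = b_i / cosα_i.
Slice 1: Δl = 2.2/cos(-13.6°) = 2.263 m; N'_1 = 50·cos(-13.6°) = 48.6; c'Δl = 13.81; W sinα = -11.8
Slice 2: Δl = 3.0/cos(-2.4°) = 3.003 m; N'_2 = 211·cos(-2.4°) = 210.8; c'Δl = 18.32; W sinα = -8.8
Slice 3: Δl = 2.4/cos9.2° = 2.431 m; N'_3 = 250·cos9.2° = 246.8; c'Δl = 14.83; W sinα = 40.0
Slice 4: Δl = 1.8/cos18.4° = 1.897 m; N'_4 = 172·cos18.4° = 163.2; c'Δl = 11.57; W sinα = 54.3
Slice 5: Δl = 1.9/cos27.0° = 2.132 m; N'_5 = 156·cos27.0° = 139.0; c'Δl = 13.01; W sinα = 70.8
Slice 6: Δl = 3.0/cos39.5° = 3.888 m; N'_6 = 164·cos39.5° = 126.5; c'Δl = 23.72; W sinα = 104.3
Slice 7: Δl = 1.3/cos52.8° = 2.150 m; N'_7 = 21·cos52.8° = 12.7; c'Δl = 13.12; W sinα = 16.7
Σc'Δl = 108.4 kN/m; ΣN' = 947.6 kN/m; ΣW sinα = 265.5 kN/m
Resisting = 108.4 + 947.6·tan24.0° = 108.4 + 421.9 = 530.3 kN/m
FS = 530.3 / 265.5 = 1.997

FS = 2.00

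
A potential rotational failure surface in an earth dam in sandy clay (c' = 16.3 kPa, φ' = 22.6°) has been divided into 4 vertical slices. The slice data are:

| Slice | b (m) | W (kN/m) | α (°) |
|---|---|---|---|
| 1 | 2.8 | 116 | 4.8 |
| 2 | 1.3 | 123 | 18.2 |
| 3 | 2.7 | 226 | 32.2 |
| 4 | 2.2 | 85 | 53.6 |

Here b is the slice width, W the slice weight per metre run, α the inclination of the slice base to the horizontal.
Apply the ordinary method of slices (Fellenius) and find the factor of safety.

Ordinary method of slices: FS = Σ[c'·Δl_i + (W_i cosα_i)·tanφ'] / Σ W_i sinα_i, with Δl_i = b_i / cosα_i.
Slice 1: Δl = 2.8/cos4.8° = 2.810 m; N'_1 = 116·cos4.8° = 115.6; c'Δl = 45.80; W sinα = 9.7
Slice 2: Δl = 1.3/cos18.2° = 1.368 m; N'_2 = 123·cos18.2° = 116.8; c'Δl = 22.31; W sinα = 38.4
Slice 3: Δl = 2.7/cos32.2° = 3.191 m; N'_3 = 226·cos32.2° = 191.2; c'Δl = 52.01; W sinα = 120.4
Slice 4: Δl = 2.2/cos53.6° = 3.707 m; N'_4 = 85·cos53.6° = 50.4; c'Δl = 60.43; W sinα = 68.4
Σc'Δl = 180.5 kN/m; ΣN' = 474.1 kN/m; ΣW sinα = 237.0 kN/m
Resisting = 180.5 + 474.1·tan22.6° = 180.5 + 197.4 = 377.9 kN/m
FS = 377.9 / 237.0 = 1.595

FS = 1.59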